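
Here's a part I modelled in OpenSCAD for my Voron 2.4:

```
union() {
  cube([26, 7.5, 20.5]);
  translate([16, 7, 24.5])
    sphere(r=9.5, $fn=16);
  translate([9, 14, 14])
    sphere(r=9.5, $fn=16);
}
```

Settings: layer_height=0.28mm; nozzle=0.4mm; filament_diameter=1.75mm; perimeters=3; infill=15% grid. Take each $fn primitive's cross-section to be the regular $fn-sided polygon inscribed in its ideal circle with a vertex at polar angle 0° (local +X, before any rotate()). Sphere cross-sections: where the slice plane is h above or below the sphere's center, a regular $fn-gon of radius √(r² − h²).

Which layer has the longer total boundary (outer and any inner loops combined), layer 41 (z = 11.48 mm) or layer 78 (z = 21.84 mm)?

layer 41 (z = 11.48 mm)

Layer 41 (z = 11.48): the cube (footprint 26×7.5) is included at this height (perimeter 67.00 mm); the sphere at (16, 7) does not reach this height (|z−center|=13.020 > r=9.5); the sphere at (9, 14): section is a regular 16-gon, circumradius = √(r²−h²) = √(9.5²−2.52²) = 9.160 (perimeter = 2·16·9.160·sin(180°/16) = 57.18 mm); Merging all regions: the regions partially overlap (shared area 21.97 mm²), so the edge portions inside another operand are dropped and the merged outline is re-measured after clipping — boundary = 97.09 mm. So its perimeter = 97.09 mm. Layer 78 (z = 21.84): the cube is not intersected at this z (z outside [0, 20.5]); the sphere at (16, 7): section is a regular 16-gon, circumradius = √(r²−h²) = √(9.5²−2.66²) = 9.120 (perimeter = 2·16·9.120·sin(180°/16) = 56.94 mm); the sphere at (9, 14): section is a regular 16-gon, circumradius = √(r²−h²) = √(9.5²−7.84²) = 5.365 (perimeter = 2·16·5.365·sin(180°/16) = 33.49 mm); Combining (union): the regions partially overlap (shared area 29.67 mm²), so the edge portions inside another operand are dropped and the merged outline is re-measured after clipping — boundary = 68.34 mm. So its perimeter = 68.34 mm. Layer 41 is larger (97.09 vs 68.34 mm).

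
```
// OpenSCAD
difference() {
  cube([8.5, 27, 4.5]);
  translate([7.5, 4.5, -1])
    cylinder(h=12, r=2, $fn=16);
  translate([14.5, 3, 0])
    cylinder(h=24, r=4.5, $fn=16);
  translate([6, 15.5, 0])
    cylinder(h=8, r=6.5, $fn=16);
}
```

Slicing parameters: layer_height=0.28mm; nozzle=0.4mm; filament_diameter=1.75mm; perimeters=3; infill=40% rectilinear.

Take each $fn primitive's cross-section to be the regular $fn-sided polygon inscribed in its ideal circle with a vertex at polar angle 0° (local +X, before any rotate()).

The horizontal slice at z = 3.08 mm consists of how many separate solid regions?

At z = 3.08 mm: the 8.5×27 cube contributes its full rectangle; the cylinder at (7.5, 4.5): section is a regular 16-gon, circumradius r=2; the r=4.5 cylinder at (14.5, 3) gives a regular 16-gon of circumradius 4.5 (constant along its height); the r=6.5 cylinder at (6, 15.5) contributes a regular 16-gon of circumradius 6.5; Subtracting the remaining from the first: starting from the 8.5×27 cube, the r=2 cylinder at (7.5, 4.5) partially overlaps it — only the 9.90 mm² overlap (of its 12.25 mm²) is removed, clipping the outline; the r=4.5 cylinder at (14.5, 3) misses the remaining region (no effect); the r=6.5 cylinder at (6, 15.5) partially overlaps it — only the 94.67 mm² overlap (of its 129.35 mm²) is removed, clipping the outline — 2 connected regions. The result has 2 disconnected regions.

2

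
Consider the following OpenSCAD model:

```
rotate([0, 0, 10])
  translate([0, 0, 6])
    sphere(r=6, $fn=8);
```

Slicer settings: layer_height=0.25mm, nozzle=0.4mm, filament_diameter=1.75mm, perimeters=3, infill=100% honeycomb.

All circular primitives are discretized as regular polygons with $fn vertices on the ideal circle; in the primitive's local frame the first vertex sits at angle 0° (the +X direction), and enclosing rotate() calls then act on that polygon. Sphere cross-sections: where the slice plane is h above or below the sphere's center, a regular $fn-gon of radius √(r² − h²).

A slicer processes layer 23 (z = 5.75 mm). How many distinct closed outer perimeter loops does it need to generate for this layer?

1

At z = 5.75 mm: the r=6 sphere slices to a regular 8-gon of circumradius 5.995 (√(r²−h²) with h=0.25 from center); (whole slice rotated 10° about Z — lengths, areas and connectivity unchanged). The result has 1 disconnected region.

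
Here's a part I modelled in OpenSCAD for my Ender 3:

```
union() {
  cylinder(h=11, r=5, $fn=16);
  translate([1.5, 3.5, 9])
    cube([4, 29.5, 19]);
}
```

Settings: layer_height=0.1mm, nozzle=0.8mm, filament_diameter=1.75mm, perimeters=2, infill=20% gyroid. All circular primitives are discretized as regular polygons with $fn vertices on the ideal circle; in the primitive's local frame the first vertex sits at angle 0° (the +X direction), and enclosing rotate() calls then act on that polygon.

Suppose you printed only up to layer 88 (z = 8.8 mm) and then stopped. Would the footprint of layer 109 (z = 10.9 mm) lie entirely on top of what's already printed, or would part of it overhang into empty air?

part overhangs

Compare the two slices. At z = 8.8: the r=5 cylinder contributes a regular 16-gon of circumradius 5 (area = (16/2)·5.000²·sin(360°/16) = 76.54 mm²); the cube at (1.5, 3.5) is absent (z outside [9, 28]); Combining (union): only the r=5 cylinder is present, so the union is just that shape — area = 76.54 mm². At z = 10.9: the r=5 cylinder contributes a regular 16-gon of circumradius 5 (area = (16/2)·5.000²·sin(360°/16) = 76.54 mm²); the 4×29.5 cube at (1.5, 3.5) contributes its full rectangle (area 118.00 mm²); Merging all regions: the regions partially overlap — summed areas 194.54 mm² minus the doubly-counted overlap 1.42 mm² gives 193.12 mm² — area = 193.12 mm². Checking containment: at z = 10.9 the cross-section extends beyond the z = 8.8 cross-section by about 116.58 mm².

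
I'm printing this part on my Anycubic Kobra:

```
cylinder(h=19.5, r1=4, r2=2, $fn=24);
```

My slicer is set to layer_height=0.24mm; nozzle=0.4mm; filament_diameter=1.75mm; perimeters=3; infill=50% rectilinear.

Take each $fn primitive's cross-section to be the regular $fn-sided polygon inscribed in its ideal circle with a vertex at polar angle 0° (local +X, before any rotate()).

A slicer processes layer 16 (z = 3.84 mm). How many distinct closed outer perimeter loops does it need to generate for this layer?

At z = 3.84 mm: the cone: at t=0.197 of its height the radius interpolates to r₁+(r₂−r₁)t = 3.606, giving a regular 24-gon of that circumradius. The result has 1 disconnected region.

1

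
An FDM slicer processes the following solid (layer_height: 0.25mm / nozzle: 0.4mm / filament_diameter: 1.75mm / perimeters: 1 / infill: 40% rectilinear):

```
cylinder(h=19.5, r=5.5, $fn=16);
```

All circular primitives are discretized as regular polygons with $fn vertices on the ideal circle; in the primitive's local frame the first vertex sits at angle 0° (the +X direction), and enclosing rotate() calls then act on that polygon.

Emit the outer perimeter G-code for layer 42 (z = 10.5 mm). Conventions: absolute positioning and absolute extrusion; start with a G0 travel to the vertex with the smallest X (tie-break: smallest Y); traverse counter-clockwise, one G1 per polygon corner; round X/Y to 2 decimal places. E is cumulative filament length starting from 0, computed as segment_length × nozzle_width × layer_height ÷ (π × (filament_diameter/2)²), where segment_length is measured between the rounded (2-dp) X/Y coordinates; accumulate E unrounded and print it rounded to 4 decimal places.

At z = 10.5 mm: the r=5.5 cylinder contributes a regular 16-gon of circumradius 5.5. The outline is a single polygon with 16 vertices. Extrusion per mm of travel: 0.4 × 0.25 / (π × 0.875²) = 0.041575. Accumulating E over each segment gives final E = 1.4272.

G0 X-5.50 Y0.00 Z10.50
G1 X-5.08 Y-2.10 E0.0890
G1 X-3.89 Y-3.89 E0.1784
G1 X-2.10 Y-5.08 E0.2678
G1 X0.00 Y-5.50 E0.3568
G1 X2.10 Y-5.08 E0.4458
G1 X3.89 Y-3.89 E0.5352
G1 X5.08 Y-2.10 E0.6246
G1 X5.50 Y0.00 E0.7136
G1 X5.08 Y2.10 E0.8026
G1 X3.89 Y3.89 E0.8920
G1 X2.10 Y5.08 E0.9814
G1 X0.00 Y5.50 E1.0704
G1 X-2.10 Y5.08 E1.1594
G1 X-3.89 Y3.89 E1.2488
G1 X-5.08 Y2.10 E1.3382
G1 X-5.50 Y0.00 E1.4272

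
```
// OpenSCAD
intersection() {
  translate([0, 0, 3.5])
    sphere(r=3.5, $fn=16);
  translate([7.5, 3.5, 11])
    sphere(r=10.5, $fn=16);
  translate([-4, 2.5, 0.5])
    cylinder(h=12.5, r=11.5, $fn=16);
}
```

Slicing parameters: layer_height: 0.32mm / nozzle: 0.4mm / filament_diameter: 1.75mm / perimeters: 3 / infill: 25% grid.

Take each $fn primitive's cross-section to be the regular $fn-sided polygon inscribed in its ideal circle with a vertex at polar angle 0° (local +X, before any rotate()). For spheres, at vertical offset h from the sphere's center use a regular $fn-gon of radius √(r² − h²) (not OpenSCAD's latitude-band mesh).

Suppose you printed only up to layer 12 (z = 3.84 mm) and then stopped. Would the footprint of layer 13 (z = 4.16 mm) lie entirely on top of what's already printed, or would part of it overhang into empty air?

part overhangs

Compare the two slices. At z = 3.84: the r=3.5 sphere contributes a regular 16-gon of circumradius √(3.5²−0.34²) = 3.483 (area = (16/2)·3.483²·sin(360°/16) = 37.15 mm²); the r=10.5 sphere at (7.5, 3.5) contributes a regular 16-gon of circumradius √(10.5²−7.16²) = 7.680 (area = (16/2)·7.680²·sin(360°/16) = 180.58 mm²); the r=11.5 cylinder at (-4, 2.5) contributes a regular 16-gon of circumradius 11.5 (area = (16/2)·11.500²·sin(360°/16) = 404.88 mm²); Keeping only the common overlap: the r=10.5 sphere at (7.5, 3.5) partially overlaps the r=3.5 sphere; clipping to the common part keeps 12.27 mm²; the running intersection lies inside the r=11.5 cylinder at (-4, 2.5), so it is kept whole — area = 12.27 mm². At z = 4.16: the sphere: section is a regular 16-gon, circumradius = √(r²−h²) = √(3.5²−0.66²) = 3.437 (area = (16/2)·3.437²·sin(360°/16) = 36.17 mm²); the r=10.5 sphere at (7.5, 3.5) contributes a regular 16-gon of circumradius √(10.5²−6.84²) = 7.966 (area = (16/2)·7.966²·sin(360°/16) = 194.29 mm²); the cylinder at (-4, 2.5): section is a regular 16-gon, circumradius r=11.5 (area = (16/2)·11.500²·sin(360°/16) = 404.88 mm²); After intersecting: the r=10.5 sphere at (7.5, 3.5) partially overlaps the r=3.5 sphere; clipping to the common part keeps 13.75 mm²; the running intersection lies inside the r=11.5 cylinder at (-4, 2.5), so it is kept whole — area = 13.75 mm². Checking containment: at z = 4.16 the cross-section extends beyond the z = 3.84 cross-section by about 1.85 mm².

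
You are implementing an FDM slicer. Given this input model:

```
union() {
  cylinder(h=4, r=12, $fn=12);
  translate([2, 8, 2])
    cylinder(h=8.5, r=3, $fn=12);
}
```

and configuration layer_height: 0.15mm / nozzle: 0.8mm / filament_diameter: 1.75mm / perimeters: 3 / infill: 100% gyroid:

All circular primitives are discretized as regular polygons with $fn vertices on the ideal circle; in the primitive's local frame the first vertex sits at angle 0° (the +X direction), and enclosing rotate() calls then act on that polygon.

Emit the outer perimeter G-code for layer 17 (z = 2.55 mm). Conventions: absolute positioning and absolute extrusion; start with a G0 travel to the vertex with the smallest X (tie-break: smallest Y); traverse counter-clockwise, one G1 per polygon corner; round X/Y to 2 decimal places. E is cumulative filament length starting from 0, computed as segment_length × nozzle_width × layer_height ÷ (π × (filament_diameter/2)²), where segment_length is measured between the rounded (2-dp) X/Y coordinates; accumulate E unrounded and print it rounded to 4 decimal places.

G0 X-12.00 Y0.00 Z2.55
G1 X-10.39 Y-6.00 E0.3099
G1 X-6.00 Y-10.39 E0.6197
G1 X0.00 Y-12.00 E0.9296
G1 X6.00 Y-10.39 E1.2395
G1 X10.39 Y-6.00 E1.5493
G1 X12.00 Y0.00 E1.8592
G1 X10.39 Y6.00 E2.1691
G1 X6.00 Y10.39 E2.4789
G1 X0.00 Y12.00 E2.7888
G1 X-6.00 Y10.39 E3.0987
G1 X-10.39 Y6.00 E3.4085
G1 X-12.00 Y0.00 E3.7184

At z = 2.55 mm: the r=12 cylinder contributes a regular 12-gon of circumradius 12; the r=3 cylinder at (2, 8) contributes a regular 12-gon of circumradius 3; Merging all regions: the r=3 cylinder at (2, 8) lies entirely inside the r=12 cylinder, so the union is just the r=12 cylinder — 1 connected region. The outline is a single polygon with 12 vertices. Extrusion per mm of travel: 0.8 × 0.15 / (π × 0.875²) = 0.049890. Accumulating E over each segment gives final E = 3.7184.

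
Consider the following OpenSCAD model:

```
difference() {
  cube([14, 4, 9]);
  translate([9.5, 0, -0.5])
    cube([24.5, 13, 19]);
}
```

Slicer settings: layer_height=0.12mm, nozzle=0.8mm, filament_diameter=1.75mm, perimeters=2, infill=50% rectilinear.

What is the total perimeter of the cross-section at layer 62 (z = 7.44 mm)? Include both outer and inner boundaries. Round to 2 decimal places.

At z = 7.44 mm: the 14×4 cube contributes its full rectangle (perimeter 36.00 mm); the cube at (9.5, 0) (footprint 24.5×13) is included at this height (perimeter 75.00 mm); Taking the first minus the rest: starting from the 14×4 cube, the 24.5×13 cube at (9.5, 0) partially overlaps it — only the 18.00 mm² overlap (of its 318.50 mm²) is removed, clipping the outline — boundary = 27.00 mm. Overall, the cross-section is a single solid region. Total boundary length (outer) = 27.00 mm.

27.00 mm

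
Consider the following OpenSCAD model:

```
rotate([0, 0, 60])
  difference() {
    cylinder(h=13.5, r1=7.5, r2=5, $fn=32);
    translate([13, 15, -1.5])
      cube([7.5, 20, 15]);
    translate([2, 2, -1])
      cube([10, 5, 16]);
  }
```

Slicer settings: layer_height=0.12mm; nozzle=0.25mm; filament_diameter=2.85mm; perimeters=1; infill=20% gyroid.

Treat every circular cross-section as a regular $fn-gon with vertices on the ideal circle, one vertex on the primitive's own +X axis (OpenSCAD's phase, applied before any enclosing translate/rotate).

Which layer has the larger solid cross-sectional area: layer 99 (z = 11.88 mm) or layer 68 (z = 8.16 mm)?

Layer 99 (z = 11.88): the cone: at t=0.880 of its height the radius interpolates to r₁+(r₂−r₁)t = 5.300, giving a regular 32-gon of that circumradius (area = (32/2)·5.300²·sin(360°/32) = 87.68 mm²); the cube at (13, 15) (footprint 7.5×20) is included at this height (area 150.00 mm²); the cube at (2, 2) is present — its section is the full 10×5 rectangle (area 50.00 mm²); After the difference (first − rest): starting from the cone (87.68 mm²), the 7.5×20 cube at (13, 15) misses the remaining region (no effect); the 10×5 cube at (2, 2) partially overlaps it — only the 5.31 mm² overlap (of its 50.00 mm²) is removed, clipping the outline — area = 82.38 mm²; (whole slice rotated 60° about Z — lengths, areas and connectivity unchanged). So its area = 82.38 mm². Layer 68 (z = 8.16): the cone: at t=0.604 of its height the radius interpolates to r₁+(r₂−r₁)t = 5.989, giving a regular 32-gon of that circumradius (area = (32/2)·5.989²·sin(360°/32) = 111.96 mm²); the cube at (13, 15) is present — its section is the full 7.5×20 rectangle (area 150.00 mm²); the cube at (2, 2) is present — its section is the full 10×5 rectangle (area 50.00 mm²); After the difference (first − rest): starting from the cone (111.96 mm²), the 7.5×20 cube at (13, 15) misses the remaining region (no effect); the 10×5 cube at (2, 2) partially overlaps it — only the 8.57 mm² overlap (of its 50.00 mm²) is removed, clipping the outline — area = 103.39 mm²; (whole slice rotated 60° about Z — lengths, areas and connectivity unchanged). So its area = 103.39 mm². Layer 68 is larger (103.39 vs 82.38 mm²).

layer 68 (z = 8.16 mm)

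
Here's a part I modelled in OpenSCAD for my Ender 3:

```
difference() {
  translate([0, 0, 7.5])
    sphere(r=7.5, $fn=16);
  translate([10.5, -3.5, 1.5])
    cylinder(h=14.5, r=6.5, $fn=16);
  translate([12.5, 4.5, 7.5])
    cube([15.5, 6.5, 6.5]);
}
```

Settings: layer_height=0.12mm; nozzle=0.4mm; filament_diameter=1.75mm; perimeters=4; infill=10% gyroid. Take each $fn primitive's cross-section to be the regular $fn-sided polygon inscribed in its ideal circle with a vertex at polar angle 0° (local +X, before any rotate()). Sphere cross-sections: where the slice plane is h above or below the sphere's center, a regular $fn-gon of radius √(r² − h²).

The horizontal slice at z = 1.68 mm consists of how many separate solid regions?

At z = 1.68 mm: the r=7.5 sphere slices to a regular 16-gon of circumradius 4.730 (√(r²−h²) with h=5.82 from center); the r=6.5 cylinder at (10.5, -3.5) gives a regular 16-gon of circumradius 6.5 (constant along its height); the cube at (12.5, 4.5) does not reach this height (z outside [7.5, 14]); Subtracting the remaining from the first: starting from the r=7.5 sphere, the r=6.5 cylinder at (10.5, -3.5) partially overlaps it — only the 0.03 mm² overlap (of its 129.35 mm²) is removed, clipping the outline — 1 connected region. The result has 1 disconnected region.

1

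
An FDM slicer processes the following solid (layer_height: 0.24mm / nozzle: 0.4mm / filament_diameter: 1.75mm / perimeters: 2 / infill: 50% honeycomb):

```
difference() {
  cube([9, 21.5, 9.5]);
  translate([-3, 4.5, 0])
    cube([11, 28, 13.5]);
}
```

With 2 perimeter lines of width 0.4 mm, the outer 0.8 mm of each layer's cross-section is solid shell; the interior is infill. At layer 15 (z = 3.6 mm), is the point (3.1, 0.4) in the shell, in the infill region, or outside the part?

At z = 3.6 mm: the cube (footprint 9×21.5) is included at this height; the 11×28 cube at (-3, 4.5) contributes its full rectangle; Subtracting the remaining from the first: starting from the 9×21.5 cube, the 11×28 cube at (-3, 4.5) partially overlaps it — only the 136.00 mm² overlap (of its 308.00 mm²) is removed, clipping the outline — 1 connected region. Overall, the cross-section is a single solid region. The nearest boundary edge runs (9.00, 0.00)→(0.00, 0.00); distance from the point to it = 0.40 mm. The point is inside the cross-section, 0.40 mm from the nearest boundary — within the 0.8 mm shell band (2 × 0.4).

shell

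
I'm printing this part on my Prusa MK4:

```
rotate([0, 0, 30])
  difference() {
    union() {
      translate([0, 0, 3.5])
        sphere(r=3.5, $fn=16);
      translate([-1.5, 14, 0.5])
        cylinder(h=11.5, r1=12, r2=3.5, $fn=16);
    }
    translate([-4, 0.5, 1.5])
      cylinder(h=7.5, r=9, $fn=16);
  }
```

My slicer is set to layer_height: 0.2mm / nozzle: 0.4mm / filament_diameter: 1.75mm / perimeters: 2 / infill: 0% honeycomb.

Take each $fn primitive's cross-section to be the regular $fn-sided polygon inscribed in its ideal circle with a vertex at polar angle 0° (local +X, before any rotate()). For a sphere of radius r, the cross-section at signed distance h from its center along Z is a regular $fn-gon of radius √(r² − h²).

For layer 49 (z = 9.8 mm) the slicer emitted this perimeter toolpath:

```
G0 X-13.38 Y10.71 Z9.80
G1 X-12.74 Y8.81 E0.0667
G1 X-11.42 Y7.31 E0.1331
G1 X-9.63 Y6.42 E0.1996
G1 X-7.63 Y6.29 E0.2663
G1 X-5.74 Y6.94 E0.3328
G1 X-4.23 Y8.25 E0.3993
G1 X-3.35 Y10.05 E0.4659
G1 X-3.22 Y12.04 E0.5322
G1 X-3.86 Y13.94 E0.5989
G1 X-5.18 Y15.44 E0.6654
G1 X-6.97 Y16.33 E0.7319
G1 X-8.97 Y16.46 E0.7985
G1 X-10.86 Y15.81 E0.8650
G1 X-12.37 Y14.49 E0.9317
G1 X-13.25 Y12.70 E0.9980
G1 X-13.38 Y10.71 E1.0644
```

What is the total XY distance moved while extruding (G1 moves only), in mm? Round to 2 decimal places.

Sum the Euclidean lengths of each G1 segment: total = 32.00 mm.

32.00 mm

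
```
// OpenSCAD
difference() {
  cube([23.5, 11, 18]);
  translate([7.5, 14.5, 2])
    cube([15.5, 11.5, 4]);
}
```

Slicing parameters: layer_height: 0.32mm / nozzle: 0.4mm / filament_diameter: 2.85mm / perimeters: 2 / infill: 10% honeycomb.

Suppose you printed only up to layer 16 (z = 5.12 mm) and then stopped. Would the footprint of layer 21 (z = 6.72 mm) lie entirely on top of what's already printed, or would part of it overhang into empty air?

Compare the two slices. At z = 5.12: the 23.5×11 cube contributes its full rectangle (area 258.50 mm²); the 15.5×11.5 cube at (7.5, 14.5) contributes its full rectangle (area 178.25 mm²); Subtracting the remaining from the first: starting from the 23.5×11 cube (258.50 mm²), the 15.5×11.5 cube at (7.5, 14.5) misses the remaining region (no effect) — area = 258.50 mm². At z = 6.72: the 23.5×11 cube contributes its full rectangle (area 258.50 mm²); the cube at (7.5, 14.5) does not reach this height (z outside [2, 6]); After the difference (first − rest): none of the subtracted shapes is present at this height, so the 23.5×11 cube is unchanged — area = 258.50 mm². Checking containment: the cross-section at z = 6.72 is a subset of the cross-section at z = 5.12.

entirely on top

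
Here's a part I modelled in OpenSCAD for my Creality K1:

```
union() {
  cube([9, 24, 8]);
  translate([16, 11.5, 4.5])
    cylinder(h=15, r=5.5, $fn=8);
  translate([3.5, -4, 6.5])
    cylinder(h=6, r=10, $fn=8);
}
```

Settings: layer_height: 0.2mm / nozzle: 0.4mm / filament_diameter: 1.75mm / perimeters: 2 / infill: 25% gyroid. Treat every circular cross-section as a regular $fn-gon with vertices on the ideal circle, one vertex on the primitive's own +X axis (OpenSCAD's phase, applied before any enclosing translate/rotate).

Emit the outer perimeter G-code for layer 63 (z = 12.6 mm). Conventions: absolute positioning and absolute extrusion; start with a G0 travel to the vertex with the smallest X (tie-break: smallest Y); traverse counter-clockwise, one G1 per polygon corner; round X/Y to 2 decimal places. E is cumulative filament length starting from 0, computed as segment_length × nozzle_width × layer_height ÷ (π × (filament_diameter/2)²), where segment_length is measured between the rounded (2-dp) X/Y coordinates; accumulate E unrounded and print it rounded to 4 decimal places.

At z = 12.6 mm: the cube is not intersected at this z (z outside [0, 8]); the r=5.5 cylinder at (16, 11.5) gives a regular 8-gon of circumradius 5.5 (constant along its height); the cylinder at (3.5, -4) is absent (z outside [6.5, 12.5]); Combining (union): only the r=5.5 cylinder at (16, 11.5) is present, so the union is just that shape — 1 connected region. The outline is a single polygon with 8 vertices. Extrusion per mm of travel: 0.4 × 0.2 / (π × 0.875²) = 0.033260. Accumulating E over each segment gives final E = 1.1202.

G0 X10.50 Y11.50 Z12.60
G1 X12.11 Y7.61 E0.1400
G1 X16.00 Y6.00 E0.2801
G1 X19.89 Y7.61 E0.4201
G1 X21.50 Y11.50 E0.5601
G1 X19.89 Y15.39 E0.7001
G1 X16.00 Y17.00 E0.8402
G1 X12.11 Y15.39 E0.9802
G1 X10.50 Y11.50 E1.1202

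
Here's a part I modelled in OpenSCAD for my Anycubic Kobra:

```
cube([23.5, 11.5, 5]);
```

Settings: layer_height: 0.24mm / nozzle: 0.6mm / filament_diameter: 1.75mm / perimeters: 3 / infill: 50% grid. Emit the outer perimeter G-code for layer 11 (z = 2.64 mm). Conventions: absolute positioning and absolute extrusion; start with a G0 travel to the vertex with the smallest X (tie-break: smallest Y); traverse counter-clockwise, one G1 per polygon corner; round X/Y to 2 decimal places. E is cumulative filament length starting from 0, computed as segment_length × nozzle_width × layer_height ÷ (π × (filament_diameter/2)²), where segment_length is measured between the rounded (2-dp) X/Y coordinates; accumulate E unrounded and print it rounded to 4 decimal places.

G0 X0.00 Y0.00 Z2.64
G1 X23.50 Y0.00 E1.4069
G1 X23.50 Y11.50 E2.0954
G1 X0.00 Y11.50 E3.5023
G1 X0.00 Y0.00 E4.1908

At z = 2.64 mm: the cube is present — its section is the full 23.5×11.5 rectangle. The outline is a single polygon with 4 vertices. Extrusion per mm of travel: 0.6 × 0.24 / (π × 0.875²) = 0.059868. Accumulating E over each segment gives final E = 4.1908.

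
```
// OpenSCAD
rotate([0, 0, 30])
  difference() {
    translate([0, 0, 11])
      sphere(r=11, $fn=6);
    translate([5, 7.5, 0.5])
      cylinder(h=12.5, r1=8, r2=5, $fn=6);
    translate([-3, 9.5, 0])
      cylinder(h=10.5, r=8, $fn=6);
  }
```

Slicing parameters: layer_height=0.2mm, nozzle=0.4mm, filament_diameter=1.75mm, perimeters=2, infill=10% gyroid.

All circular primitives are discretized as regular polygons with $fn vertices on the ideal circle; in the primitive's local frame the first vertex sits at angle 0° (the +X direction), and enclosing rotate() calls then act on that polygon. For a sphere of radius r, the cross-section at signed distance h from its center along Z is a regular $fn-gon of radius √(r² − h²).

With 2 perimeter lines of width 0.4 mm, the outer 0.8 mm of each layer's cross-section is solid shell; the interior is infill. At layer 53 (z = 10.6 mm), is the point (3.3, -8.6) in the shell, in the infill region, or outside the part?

At z = 10.6 mm: the r=11 sphere slices to a regular 6-gon of circumradius 10.993 (√(r²−h²) with h=0.4 from center); the cone at (5, 7.5): at t=0.808 of its height the radius interpolates to r₁+(r₂−r₁)t = 5.576, giving a regular 6-gon of that circumradius; the cylinder at (-3, 9.5) does not reach this height (z outside [0, 10.5]); After the difference (first − rest): starting from the r=11 sphere, the cone at (5, 7.5) partially overlaps it — only the 46.02 mm² overlap (of its 80.78 mm²) is removed, clipping the outline — 1 connected region; (rotated 30° about Z; rotation is an isometry so areas/perimeters/island counts are preserved). Overall, the cross-section is a single solid region. Undo the 30° rotation: the query point maps to (-1.442, -9.098) in the un-rotated model frame. The nearest boundary edge runs (5.50, -9.52)→(-5.50, -9.52); distance from the point to it = 0.42 mm. The point is inside the cross-section, 0.42 mm from the nearest boundary — within the 0.8 mm shell band (2 × 0.4).

shell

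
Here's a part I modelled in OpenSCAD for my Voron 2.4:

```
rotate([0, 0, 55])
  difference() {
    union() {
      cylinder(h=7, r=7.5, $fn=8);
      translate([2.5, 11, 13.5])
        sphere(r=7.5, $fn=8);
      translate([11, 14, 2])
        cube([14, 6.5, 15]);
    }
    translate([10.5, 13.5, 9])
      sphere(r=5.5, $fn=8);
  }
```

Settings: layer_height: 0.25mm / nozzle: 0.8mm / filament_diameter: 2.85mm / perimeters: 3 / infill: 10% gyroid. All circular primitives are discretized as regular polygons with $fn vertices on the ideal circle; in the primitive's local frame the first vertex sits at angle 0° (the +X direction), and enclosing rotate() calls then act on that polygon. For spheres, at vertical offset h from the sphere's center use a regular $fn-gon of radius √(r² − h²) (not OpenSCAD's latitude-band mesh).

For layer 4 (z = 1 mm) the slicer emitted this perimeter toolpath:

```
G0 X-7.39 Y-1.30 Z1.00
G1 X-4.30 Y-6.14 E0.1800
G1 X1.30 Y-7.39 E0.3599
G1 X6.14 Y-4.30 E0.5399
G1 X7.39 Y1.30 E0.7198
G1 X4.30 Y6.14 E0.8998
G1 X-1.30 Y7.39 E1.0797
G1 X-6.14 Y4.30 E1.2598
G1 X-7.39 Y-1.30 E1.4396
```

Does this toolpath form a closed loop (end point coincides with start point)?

yes

Start point (G0): (-7.39, -1.30). End point (last G1): the path returns to the start — closed.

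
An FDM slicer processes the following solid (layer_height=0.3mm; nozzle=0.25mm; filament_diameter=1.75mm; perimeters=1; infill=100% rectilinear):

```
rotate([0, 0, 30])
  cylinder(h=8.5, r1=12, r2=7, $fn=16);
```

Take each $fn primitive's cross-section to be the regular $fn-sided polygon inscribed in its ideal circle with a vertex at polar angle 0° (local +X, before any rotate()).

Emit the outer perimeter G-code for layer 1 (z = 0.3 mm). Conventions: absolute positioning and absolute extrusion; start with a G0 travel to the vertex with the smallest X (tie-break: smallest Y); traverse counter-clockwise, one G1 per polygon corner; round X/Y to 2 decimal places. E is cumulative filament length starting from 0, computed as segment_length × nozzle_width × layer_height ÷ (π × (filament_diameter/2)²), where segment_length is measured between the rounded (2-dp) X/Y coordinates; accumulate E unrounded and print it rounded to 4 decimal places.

At z = 0.3 mm: the cone (r1=12→r2=7) has section circumradius 11.824 here — a regular 16-gon; (rotated 30° about Z; rotation is an isometry so areas/perimeters/island counts are preserved). The outline is a single polygon with 16 vertices. Extrusion per mm of travel: 0.25 × 0.3 / (π × 0.875²) = 0.031181. Accumulating E over each segment gives final E = 2.3015.

G0 X-11.72 Y-1.54 Z0.30
G1 X-10.24 Y-5.91 E0.1439
G1 X-7.20 Y-9.38 E0.2877
G1 X-3.06 Y-11.42 E0.4316
G1 X1.54 Y-11.72 E0.5754
G1 X5.91 Y-10.24 E0.7192
G1 X9.38 Y-7.20 E0.8631
G1 X11.42 Y-3.06 E1.0070
G1 X11.72 Y1.54 E1.1507
G1 X10.24 Y5.91 E1.2946
G1 X7.20 Y9.38 E1.4384
G1 X3.06 Y11.42 E1.5824
G1 X-1.54 Y11.72 E1.7261
G1 X-5.91 Y10.24 E1.8700
G1 X-9.38 Y7.20 E2.0138
G1 X-11.42 Y3.06 E2.1577
G1 X-11.72 Y-1.54 E2.3015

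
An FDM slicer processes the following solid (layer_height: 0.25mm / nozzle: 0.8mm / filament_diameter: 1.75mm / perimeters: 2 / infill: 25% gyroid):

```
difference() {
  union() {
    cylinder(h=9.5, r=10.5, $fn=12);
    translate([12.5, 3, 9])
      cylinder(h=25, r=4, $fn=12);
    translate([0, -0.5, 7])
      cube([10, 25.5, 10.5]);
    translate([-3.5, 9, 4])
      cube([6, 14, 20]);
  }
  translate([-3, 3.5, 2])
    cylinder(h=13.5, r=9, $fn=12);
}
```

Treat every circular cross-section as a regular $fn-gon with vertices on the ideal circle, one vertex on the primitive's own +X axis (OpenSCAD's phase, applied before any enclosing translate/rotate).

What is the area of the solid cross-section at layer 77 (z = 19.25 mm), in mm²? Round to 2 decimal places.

At z = 19.25 mm: the cylinder does not reach this height (z outside [0, 9.5]); the cylinder at (12.5, 3): section is a regular 12-gon, circumradius r=4 (area = (12/2)·4.000²·sin(360°/12) = 48.00 mm²); the cube at (0, -0.5) is not intersected at this z (z outside [7, 17.5]); the 6×14 cube at (-3.5, 9) contributes its full rectangle (area 84.00 mm²); Merging all regions: the 2 present regions are separate (no shared area or edge), so areas and boundary lengths simply add and each stays a separate island — area = 132.00 mm²; the cylinder at (-3, 3.5) is not intersected at this z (z outside [2, 15.5]); Subtracting the remaining from the first: none of the subtracted shapes is present at this height, so that combined region is unchanged — area = 132.00 mm². Overall, the cross-section has 2 separate islands. Net area = 132.00 mm².

132.00 mm²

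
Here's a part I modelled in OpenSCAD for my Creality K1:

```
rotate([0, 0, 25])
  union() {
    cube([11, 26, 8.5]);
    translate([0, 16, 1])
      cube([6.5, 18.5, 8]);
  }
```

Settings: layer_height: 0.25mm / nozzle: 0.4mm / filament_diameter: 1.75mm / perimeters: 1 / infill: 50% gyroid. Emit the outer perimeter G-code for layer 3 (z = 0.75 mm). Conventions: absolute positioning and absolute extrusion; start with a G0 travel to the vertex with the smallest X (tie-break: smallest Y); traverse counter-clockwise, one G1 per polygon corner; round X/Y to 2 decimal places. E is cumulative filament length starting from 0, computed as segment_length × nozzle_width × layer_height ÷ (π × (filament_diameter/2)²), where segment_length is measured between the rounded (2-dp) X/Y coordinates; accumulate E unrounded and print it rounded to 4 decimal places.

G0 X-10.99 Y23.56 Z0.75
G1 X0.00 Y0.00 E1.0808
G1 X9.97 Y4.65 E1.5382
G1 X-1.02 Y28.21 E2.6190
G1 X-10.99 Y23.56 E3.0764

At z = 0.75 mm: the 11×26 cube contributes its full rectangle; the cube at (0, 16) is not intersected at this z (z outside [1, 9]); Combining (union): only the 11×26 cube is present, so the union is just that shape — 1 connected region; (whole slice rotated 25° about Z — lengths, areas and connectivity unchanged). The outline is a single polygon with 4 vertices. Extrusion per mm of travel: 0.4 × 0.25 / (π × 0.875²) = 0.041575. Accumulating E over each segment gives final E = 3.0764.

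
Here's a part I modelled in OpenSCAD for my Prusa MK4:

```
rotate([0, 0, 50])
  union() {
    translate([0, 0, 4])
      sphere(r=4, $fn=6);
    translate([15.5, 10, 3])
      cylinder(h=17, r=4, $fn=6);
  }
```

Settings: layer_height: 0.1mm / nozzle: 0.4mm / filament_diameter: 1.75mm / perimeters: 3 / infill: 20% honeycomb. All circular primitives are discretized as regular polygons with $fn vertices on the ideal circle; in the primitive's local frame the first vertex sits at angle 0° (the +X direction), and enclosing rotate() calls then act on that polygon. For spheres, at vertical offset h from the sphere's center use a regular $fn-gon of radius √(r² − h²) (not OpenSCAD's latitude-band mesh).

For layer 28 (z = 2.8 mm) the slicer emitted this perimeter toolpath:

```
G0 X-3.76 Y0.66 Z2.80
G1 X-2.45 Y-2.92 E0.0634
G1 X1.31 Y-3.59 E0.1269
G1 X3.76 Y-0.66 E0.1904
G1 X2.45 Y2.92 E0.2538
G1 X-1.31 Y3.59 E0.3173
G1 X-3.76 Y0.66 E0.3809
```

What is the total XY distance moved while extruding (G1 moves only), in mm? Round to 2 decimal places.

22.90 mm

Sum the Euclidean lengths of each G1 segment: total = 22.90 mm.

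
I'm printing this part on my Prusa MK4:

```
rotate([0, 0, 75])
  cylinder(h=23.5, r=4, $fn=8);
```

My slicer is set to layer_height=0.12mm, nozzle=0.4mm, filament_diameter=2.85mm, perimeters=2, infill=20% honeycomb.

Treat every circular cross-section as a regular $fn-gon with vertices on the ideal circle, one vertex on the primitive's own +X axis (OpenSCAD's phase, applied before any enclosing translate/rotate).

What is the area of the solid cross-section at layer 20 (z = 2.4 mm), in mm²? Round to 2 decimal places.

45.25 mm²

At z = 2.4 mm: the cylinder: section is a regular 8-gon, circumradius r=4 (area = (8/2)·4.000²·sin(360°/8) = 45.25 mm²); (whole slice rotated 75° about Z — lengths, areas and connectivity unchanged). Overall, the cross-section is a single solid region. Net area = 45.25 mm².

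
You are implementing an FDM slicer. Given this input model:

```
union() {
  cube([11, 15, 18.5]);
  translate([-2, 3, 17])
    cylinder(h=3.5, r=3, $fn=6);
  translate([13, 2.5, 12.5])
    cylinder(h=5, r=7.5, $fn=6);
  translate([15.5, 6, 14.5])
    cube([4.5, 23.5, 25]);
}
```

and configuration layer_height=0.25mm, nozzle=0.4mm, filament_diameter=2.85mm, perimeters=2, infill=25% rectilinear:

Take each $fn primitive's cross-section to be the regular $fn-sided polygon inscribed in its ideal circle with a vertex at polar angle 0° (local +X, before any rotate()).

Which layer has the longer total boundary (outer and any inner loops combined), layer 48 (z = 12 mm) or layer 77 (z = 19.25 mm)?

layer 77 (z = 19.25 mm)

Layer 48 (z = 12): the 11×15 cube contributes its full rectangle (perimeter 52.00 mm); the cylinder at (-2, 3) is absent (z outside [17, 20.5]); the cylinder at (13, 2.5) is not intersected at this z (z outside [12.5, 17.5]); the cube at (15.5, 6) does not reach this height (z outside [14.5, 39.5]); Taking the union: only the 11×15 cube is present, so the union is just that shape — boundary = 52.00 mm. So its perimeter = 52.00 mm. Layer 77 (z = 19.25): the cube is not intersected at this z (z outside [0, 18.5]); the cylinder at (-2, 3): section is a regular 6-gon, circumradius r=3 (perimeter = 2·6·3.000·sin(180°/6) = 18.00 mm); the cylinder at (13, 2.5) is not intersected at this z (z outside [12.5, 17.5]); the 4.5×23.5 cube at (15.5, 6) contributes its full rectangle (perimeter 56.00 mm); Combining (union): the 2 present regions are separate (no shared area or edge), so areas and boundary lengths simply add and each stays a separate island — boundary = 74.00 mm. So its perimeter = 74.00 mm. Layer 77 is larger (74.00 vs 52.00 mm).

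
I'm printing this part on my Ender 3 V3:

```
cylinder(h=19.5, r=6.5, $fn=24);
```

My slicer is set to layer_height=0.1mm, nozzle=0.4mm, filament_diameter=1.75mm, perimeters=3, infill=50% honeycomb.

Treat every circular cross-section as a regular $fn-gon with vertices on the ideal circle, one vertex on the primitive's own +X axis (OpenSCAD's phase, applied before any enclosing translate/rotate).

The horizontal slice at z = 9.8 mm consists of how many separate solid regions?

1

At z = 9.8 mm: the cylinder: section is a regular 24-gon, circumradius r=6.5. The result has 1 disconnected region.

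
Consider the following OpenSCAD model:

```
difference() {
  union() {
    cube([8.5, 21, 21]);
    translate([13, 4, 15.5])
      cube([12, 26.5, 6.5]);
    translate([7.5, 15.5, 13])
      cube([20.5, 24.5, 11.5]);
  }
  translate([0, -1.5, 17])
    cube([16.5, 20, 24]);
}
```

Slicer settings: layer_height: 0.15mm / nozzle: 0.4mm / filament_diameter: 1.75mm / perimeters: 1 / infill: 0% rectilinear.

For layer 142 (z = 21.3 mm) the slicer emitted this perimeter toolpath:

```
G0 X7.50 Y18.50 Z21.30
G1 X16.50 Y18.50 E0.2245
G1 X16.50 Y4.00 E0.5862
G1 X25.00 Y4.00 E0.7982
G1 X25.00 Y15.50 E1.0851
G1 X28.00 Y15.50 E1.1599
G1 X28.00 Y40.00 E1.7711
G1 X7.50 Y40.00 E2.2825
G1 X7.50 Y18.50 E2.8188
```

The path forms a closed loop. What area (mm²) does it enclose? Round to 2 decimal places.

573.00 mm²

Apply the shoelace formula to the sequence of (X, Y) vertices; enclosed area = 573.00 mm².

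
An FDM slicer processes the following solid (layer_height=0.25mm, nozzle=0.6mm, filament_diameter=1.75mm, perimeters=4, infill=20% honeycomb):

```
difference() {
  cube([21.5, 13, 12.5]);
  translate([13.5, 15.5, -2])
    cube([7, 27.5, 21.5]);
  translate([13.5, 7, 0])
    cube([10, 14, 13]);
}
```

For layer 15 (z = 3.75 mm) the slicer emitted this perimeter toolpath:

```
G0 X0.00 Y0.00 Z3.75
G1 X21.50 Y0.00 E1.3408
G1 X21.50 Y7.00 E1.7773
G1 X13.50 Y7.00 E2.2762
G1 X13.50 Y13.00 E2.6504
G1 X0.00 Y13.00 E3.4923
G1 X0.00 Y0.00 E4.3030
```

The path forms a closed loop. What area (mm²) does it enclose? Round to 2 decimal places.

Apply the shoelace formula to the sequence of (X, Y) vertices; enclosed area = 231.50 mm².

231.50 mm²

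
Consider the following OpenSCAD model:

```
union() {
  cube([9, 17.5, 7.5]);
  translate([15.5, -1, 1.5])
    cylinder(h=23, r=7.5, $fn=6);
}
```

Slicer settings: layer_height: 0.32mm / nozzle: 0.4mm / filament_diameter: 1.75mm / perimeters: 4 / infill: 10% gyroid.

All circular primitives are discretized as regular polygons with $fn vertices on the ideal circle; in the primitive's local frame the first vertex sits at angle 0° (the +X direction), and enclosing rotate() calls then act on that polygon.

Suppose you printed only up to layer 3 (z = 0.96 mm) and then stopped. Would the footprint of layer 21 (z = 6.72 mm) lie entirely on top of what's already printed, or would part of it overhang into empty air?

part overhangs

Compare the two slices. At z = 0.96: the cube (footprint 9×17.5) is included at this height (area 157.50 mm²); the cylinder at (15.5, -1) is not intersected at this z (z outside [1.5, 24.5]); Merging all regions: only the 9×17.5 cube is present, so the union is just that shape — area = 157.50 mm². At z = 6.72: the 9×17.5 cube contributes its full rectangle (area 157.50 mm²); the r=7.5 cylinder at (15.5, -1) contributes a regular 6-gon of circumradius 7.5 (area = (6/2)·7.500²·sin(360°/6) = 146.14 mm²); Merging all regions: the regions partially overlap — summed areas 303.64 mm² minus the doubly-counted overlap 0.15 mm² gives 303.49 mm² — area = 303.49 mm². Checking containment: at z = 6.72 the cross-section extends beyond the z = 0.96 cross-section by about 145.99 mm².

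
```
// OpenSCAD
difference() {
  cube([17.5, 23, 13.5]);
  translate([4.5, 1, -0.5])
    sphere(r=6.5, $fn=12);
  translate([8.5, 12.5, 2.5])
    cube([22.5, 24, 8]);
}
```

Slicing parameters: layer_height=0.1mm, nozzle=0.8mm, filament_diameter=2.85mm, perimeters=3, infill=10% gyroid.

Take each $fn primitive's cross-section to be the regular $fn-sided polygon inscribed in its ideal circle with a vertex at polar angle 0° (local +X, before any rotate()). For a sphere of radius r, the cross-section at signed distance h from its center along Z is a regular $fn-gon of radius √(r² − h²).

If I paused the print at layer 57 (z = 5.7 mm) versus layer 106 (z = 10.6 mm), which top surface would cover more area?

Layer 57 (z = 5.7): the cube is present — its section is the full 17.5×23 rectangle (area 402.50 mm²); the sphere at (4.5, 1): section is a regular 12-gon, circumradius = √(r²−h²) = √(6.5²−6.2²) = 1.952 (area = (12/2)·1.952²·sin(360°/12) = 11.43 mm²); the 22.5×24 cube at (8.5, 12.5) contributes its full rectangle (area 540.00 mm²); Taking the first minus the rest: starting from the 17.5×23 cube (402.50 mm²), the r=6.5 sphere at (4.5, 1) partially overlaps it — only the 9.35 mm² overlap (of its 11.43 mm²) is removed, clipping the outline; the 22.5×24 cube at (8.5, 12.5) partially overlaps it — only the 94.50 mm² overlap (of its 540.00 mm²) is removed, clipping the outline — area = 298.65 mm². So its area = 298.65 mm². Layer 106 (z = 10.6): the cube (footprint 17.5×23) is included at this height (area 402.50 mm²); the sphere at (4.5, 1) is not intersected at this z (|z−center|=11.100 > r=6.5); the cube at (8.5, 12.5) is not intersected at this z (z outside [2.5, 10.5]); Subtracting the remaining from the first: none of the subtracted shapes is present at this height, so the 17.5×23 cube is unchanged — area = 402.50 mm². So its area = 402.50 mm². Layer 106 is larger (402.50 vs 298.65 mm²).

layer 106 (z = 10.6 mm)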